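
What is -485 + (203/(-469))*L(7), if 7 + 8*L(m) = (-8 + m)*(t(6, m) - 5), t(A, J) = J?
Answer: -259699/536 ≈ -484.51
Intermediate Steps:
L(m) = -7/8 + (-8 + m)*(-5 + m)/8 (L(m) = -7/8 + ((-8 + m)*(m - 5))/8 = -7/8 + ((-8 + m)*(-5 + m))/8 = -7/8 + (-8 + m)*(-5 + m)/8)
-485 + (203/(-469))*L(7) = -485 + (203/(-469))*(33/8 - 13/8*7 + (1/8)*7**2) = -485 + (203*(-1/469))*(33/8 - 91/8 + (1/8)*49) = -485 - 29*(33/8 - 91/8 + 49/8)/67 = -485 - 29/67*(-9/8) = -485 + 261/536 = -259699/536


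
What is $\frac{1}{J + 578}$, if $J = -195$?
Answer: $\frac{1}{383} \approx 0.002611$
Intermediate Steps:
$\frac{1}{J + 578} = \frac{1}{-195 + 578} = \frac{1}{383}$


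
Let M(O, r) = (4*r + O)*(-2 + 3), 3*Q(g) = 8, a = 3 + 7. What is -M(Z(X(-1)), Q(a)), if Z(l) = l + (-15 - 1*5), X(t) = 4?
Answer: 16/3 ≈ 5.3333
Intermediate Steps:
Z(l) = -20 + l (Z(l) = l + (-15 - 5) = l - 20 = -20 + l)
a = 10
Q(g) = 8/3 (Q(g) = (⅓)*8 = 8/3)
M(O, r) = O + 4*r (M(O, r) = (O + 4*r)*1 = O + 4*r)
-M(Z(X(-1)), Q(a)) = -((-20 + 4) + 4*(8/3)) = -(-16 + 32/3) = -1*(-16/3) = 16/3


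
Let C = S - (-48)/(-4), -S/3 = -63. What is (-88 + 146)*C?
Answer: 10266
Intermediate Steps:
S = 189 (S = -3*(-63) = 189)
C = 177 (C = 189 - (-48)/(-4) = 189 - (-48)*(-1)/4 = 189 - 1*12 = 189 - 12 = 177)
(-88 + 146)*C = (-88 + 146)*177 = 58*177 = 10266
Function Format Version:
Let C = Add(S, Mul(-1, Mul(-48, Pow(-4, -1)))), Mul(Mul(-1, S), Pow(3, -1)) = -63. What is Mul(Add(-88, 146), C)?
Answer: 10266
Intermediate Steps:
S = 189 (S = Mul(-3, -63) = 189)
C = 177 (C = Add(189, Mul(-1, Mul(-48, Pow(-4, -1)))) = Add(189, Mul(-1, Mul(-48, Rational(-1, 4)))) = Add(189, Mul(-1, 12)) = Add(189, -12) = 177)
Mul(Add(-88, 146), C) = Mul(Add(-88, 146), 177) = Mul(58, 177) = 10266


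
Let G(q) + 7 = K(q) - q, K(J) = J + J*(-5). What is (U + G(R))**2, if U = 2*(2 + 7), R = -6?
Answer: 1681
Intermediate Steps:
K(J) = -4*J (K(J) = J - 5*J = -4*J)
G(q) = -7 - 5*q (G(q) = -7 + (-4*q - q) = -7 - 5*q)
U = 18 (U = 2*9 = 18)
(U + G(R))**2 = (18 + (-7 - 5*(-6)))**2 = (18 + (-7 + 30))**2 = (18 + 23)**2 = 41**2 = 1681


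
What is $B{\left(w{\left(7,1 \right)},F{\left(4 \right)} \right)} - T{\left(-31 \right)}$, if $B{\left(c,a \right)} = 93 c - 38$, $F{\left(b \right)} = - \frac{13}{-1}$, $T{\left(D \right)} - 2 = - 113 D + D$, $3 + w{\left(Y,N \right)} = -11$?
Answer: $-4814$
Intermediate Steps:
$w{\left(Y,N \right)} = -14$ ($w{\left(Y,N \right)} = -3 - 11 = -14$)
$T{\left(D \right)} = 2 - 112 D$ ($T{\left(D \right)} = 2 + \left(- 113 D + D\right) = 2 - 112 D$)
$F{\left(b \right)} = 13$ ($F{\left(b \right)} = \left(-13\right) \left(-1\right) = 13$)
$B{\left(c,a \right)} = -38 + 93 c$
$B{\left(w{\left(7,1 \right)},F{\left(4 \right)} \right)} - T{\left(-31 \right)} = \left(-38 + 93 \left(-14\right)\right) - \left(2 - -3472\right) = \left(-38 - 1302\right) - \left(2 + 3472\right) = -1340 - 3474 = -4814$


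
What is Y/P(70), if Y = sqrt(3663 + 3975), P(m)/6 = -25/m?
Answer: -7*sqrt(7638)/15 ≈ -40.785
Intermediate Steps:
P(m) = -150/m (P(m) = 6*(-25/m) = -150/m)
Y = sqrt(7638) ≈ 87.396
Y/P(70) = sqrt(7638)/((-150/70)) = sqrt(7638)/((-150*1/70)) = sqrt(7638)/(-15/7) = sqrt(7638)*(-7/15) = -7*sqrt(7638)/15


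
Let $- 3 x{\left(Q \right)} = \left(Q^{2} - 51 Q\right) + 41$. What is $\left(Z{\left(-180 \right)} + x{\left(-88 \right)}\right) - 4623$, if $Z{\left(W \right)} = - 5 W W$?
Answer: $-170714$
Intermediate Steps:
$Z{\left(W \right)} = - 5 W^{2}$
$x{\left(Q \right)} = - \frac{41}{3} + 17 Q - \frac{Q^{2}}{3}$ ($x{\left(Q \right)} = - \frac{\left(Q^{2} - 51 Q\right) + 41}{3} = - \frac{41 + Q^{2} - 51 Q}{3} = - \frac{41}{3} + 17 Q - \frac{Q^{2}}{3}$)
$\left(Z{\left(-180 \right)} + x{\left(-88 \right)}\right) - 4623 = \left(- 5 \left(-180\right)^{2} - \left(\frac{4529}{3} + \frac{7744}{3}\right)\right) - 4623 = \left(\left(-5\right) 32400 - 4091\right) - 4623 = \left(-162000 - 4091\right) - 4623 = -166091 - 4623 = -170714$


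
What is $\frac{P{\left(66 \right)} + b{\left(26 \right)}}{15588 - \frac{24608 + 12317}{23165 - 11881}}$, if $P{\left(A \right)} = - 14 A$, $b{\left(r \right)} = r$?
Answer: $- \frac{1447576}{25122581} \approx -0.057621$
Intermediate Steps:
$P{\left(A \right)} = - 14 A$
$\frac{P{\left(66 \right)} + b{\left(26 \right)}}{15588 - \frac{24608 + 12317}{23165 - 11881}} = \frac{\left(-14\right) 66 + 26}{15588 - \frac{24608 + 12317}{23165 - 11881}} = \frac{-924 + 26}{15588 - \frac{36925}{11284}} = - \frac{898}{15588 - 36925 \cdot \frac{1}{11284}} = - \frac{898}{15588 - \frac{5275}{1612}} = - \frac{898}{\frac{25122581}{1612}} = \left(-898\right) \frac{1612}{25122581} = - \frac{1447576}{25122581}$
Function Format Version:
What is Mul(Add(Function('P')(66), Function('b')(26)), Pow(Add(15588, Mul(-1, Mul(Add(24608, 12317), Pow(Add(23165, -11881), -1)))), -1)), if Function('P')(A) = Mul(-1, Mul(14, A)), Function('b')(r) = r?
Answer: Rational(-1447576, 25122581) ≈ -0.057621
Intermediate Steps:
Function('P')(A) = Mul(-14, A)
Mul(Add(Function('P')(66), Function('b')(26)), Pow(Add(15588, Mul(-1, Mul(Add(24608, 12317), Pow(Add(23165, -11881), -1)))), -1)) = Mul(Add(Mul(-14, 66), 26), Pow(Add(15588, Mul(-1, Mul(Add(24608, 12317), Pow(Add(23165, -11881), -1)))), -1)) = Mul(Add(-924, 26), Pow(Add(15588, Mul(-1, Mul(36925, Pow(11284, -1)))), -1)) = Mul(-898, Pow(Add(15588, Mul(-1, Mul(36925, Rational(1, 11284)))), -1)) = Mul(-898, Pow(Add(15588, Mul(-1, Rational(5275, 1612))), -1)) = Mul(-898, Pow(Add(15588, Rational(-5275, 1612)), -1)) = Mul(-898, Pow(Rational(25122581, 1612), -1)) = Mul(-898, Rational(1612, 25122581)) = Rational(-1447576, 25122581)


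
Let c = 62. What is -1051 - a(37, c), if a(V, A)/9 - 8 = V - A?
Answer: -898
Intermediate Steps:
a(V, A) = 72 - 9*A + 9*V (a(V, A) = 72 + 9*(V - A) = 72 + (-9*A + 9*V) = 72 - 9*A + 9*V)
-1051 - a(37, c) = -1051 - (72 - 9*62 + 9*37) = -1051 - (72 - 558 + 333) = -1051 - 1*(-153) = -1051 + 153 = -898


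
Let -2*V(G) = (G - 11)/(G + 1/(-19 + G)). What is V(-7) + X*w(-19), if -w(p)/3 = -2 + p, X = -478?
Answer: -1837032/61 ≈ -30115.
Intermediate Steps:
w(p) = 6 - 3*p (w(p) = -3*(-2 + p) = 6 - 3*p)
V(G) = -(-11 + G)/(2*(G + 1/(-19 + G))) (V(G) = -(G - 11)/(2*(G + 1/(-19 + G))) = -(-11 + G)/(2*(G + 1/(-19 + G))))
V(-7) + X*w(-19) = (-209 - 1*(-7)² + 30*(-7))/(2*(1 + (-7)² - 19*(-7))) - 478*(6 - 3*(-19)) = (-209 - 1*49 - 210)/(2*(1 + 49 + 133)) - 478*(6 + 57) = (½)*(-209 - 49 - 210)/183 - 478*63 = (½)*(1/183)*(-468) - 30114 = -78/61 - 30114 = -1837032/61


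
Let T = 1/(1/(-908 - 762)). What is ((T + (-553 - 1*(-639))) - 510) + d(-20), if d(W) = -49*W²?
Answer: -21694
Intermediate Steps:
T = -1670 (T = 1/(1/(-1670)) = 1/(-1/1670) = -1670)
((T + (-553 - 1*(-639))) - 510) + d(-20) = ((-1670 + (-553 - 1*(-639))) - 510) - 49*(-20)² = ((-1670 + (-553 + 639)) - 510) - 49*400 = ((-1670 + 86) - 510) - 19600 = (-1584 - 510) - 19600 = -2094 - 19600 = -21694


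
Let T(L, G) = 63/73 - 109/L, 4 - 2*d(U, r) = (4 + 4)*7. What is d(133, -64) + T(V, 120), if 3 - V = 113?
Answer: -193893/8030 ≈ -24.146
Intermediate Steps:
V = -110 (V = 3 - 1*113 = 3 - 113 = -110)
d(U, r) = -26 (d(U, r) = 2 - (4 + 4)*7/2 = 2 - 4*7 = 2 - ½*56 = 2 - 28 = -26)
T(L, G) = 63/73 - 109/L (T(L, G) = 63*(1/73) - 109/L = 63/73 - 109/L)
d(133, -64) + T(V, 120) = -26 + (63/73 - 109/(-110)) = -26 + (63/73 - 109*(-1/110)) = -26 + (63/73 + 109/110) = -26 + 14887/8030 = -193893/8030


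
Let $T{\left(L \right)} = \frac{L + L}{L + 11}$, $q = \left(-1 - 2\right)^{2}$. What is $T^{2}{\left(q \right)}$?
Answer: $\frac{81}{100} \approx 0.81$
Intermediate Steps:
$q = 9$ ($q = \left(-3\right)^{2} = 9$)
$T{\left(L \right)} = \frac{2 L}{11 + L}$
$T^{2}{\left(q \right)} = \left(2 \cdot 9 \frac{1}{11 + 9}\right)^{2} = \left(2 \cdot 9 \cdot \frac{1}{20}\right)^{2} = \left(\frac{9}{10}\right)^{2} = \frac{81}{100}$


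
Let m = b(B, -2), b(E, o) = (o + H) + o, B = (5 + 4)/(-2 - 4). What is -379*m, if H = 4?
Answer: 0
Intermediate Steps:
B = -3/2 (B = 9/(-6) = 9*(-⅙) = -3/2 ≈ -1.5000)
b(E, o) = 4 + 2*o (b(E, o) = (o + 4) + o = (4 + o) + o = 4 + 2*o)
m = 0 (m = 4 + 2*(-2) = 4 - 4 = 0)
-379*m = -379*0 = 0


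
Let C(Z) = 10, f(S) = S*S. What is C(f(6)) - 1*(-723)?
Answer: 733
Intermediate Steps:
f(S) = S²
C(f(6)) - 1*(-723) = 10 - 1*(-723) = 10 + 723 = 733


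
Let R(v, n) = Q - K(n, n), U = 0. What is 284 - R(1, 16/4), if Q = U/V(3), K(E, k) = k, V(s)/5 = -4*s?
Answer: 288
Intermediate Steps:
V(s) = -20*s (V(s) = 5*(-4*s) = -20*s)
Q = 0 (Q = 0/((-20*3)) = 0/(-60) = 0*(-1/60) = 0)
R(v, n) = -n (R(v, n) = 0 - n = -n)
284 - R(1, 16/4) = 284 - (-1)*16/4 = 284 - (-1)*16*(¼) = 284 - (-1)*4 = 284 - 1*(-4) = 284 + 4 = 288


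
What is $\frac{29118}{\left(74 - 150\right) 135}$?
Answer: $- \frac{4853}{1710} \approx -2.838$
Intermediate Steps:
$\frac{29118}{\left(74 - 150\right) 135} = \frac{29118}{\left(-76\right) 135} = \frac{29118}{-10260} = 29118 \left(- \frac{1}{10260}\right) = - \frac{4853}{1710}$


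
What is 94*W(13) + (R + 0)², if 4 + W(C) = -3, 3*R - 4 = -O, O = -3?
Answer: -5873/9 ≈ -652.56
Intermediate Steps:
R = 7/3 (R = 4/3 + (-1*(-3))/3 = 4/3 + (⅓)*3 = 4/3 + 1 = 7/3 ≈ 2.3333)
W(C) = -7 (W(C) = -4 - 3 = -7)
94*W(13) + (R + 0)² = 94*(-7) + (7/3 + 0)² = -658 + (7/3)² = -658 + 49/9 = -5873/9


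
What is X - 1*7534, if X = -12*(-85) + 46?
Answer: -6468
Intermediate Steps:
X = 1066 (X = 1020 + 46 = 1066)
X - 1*7534 = 1066 - 1*7534 = 1066 - 7534 = -6468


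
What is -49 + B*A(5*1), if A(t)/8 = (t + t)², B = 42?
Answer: 33551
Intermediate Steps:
A(t) = 32*t² (A(t) = 8*(t + t)² = 8*(2*t)² = 8*(4*t²) = 32*t²)
-49 + B*A(5*1) = -49 + 42*(32*(5*1)²) = -49 + 42*(32*5²) = -49 + 42*(32*25) = -49 + 42*800 = -49 + 33600 = 33551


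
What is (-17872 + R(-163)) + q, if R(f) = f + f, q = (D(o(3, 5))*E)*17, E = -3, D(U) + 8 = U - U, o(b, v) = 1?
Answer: -17790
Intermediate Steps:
D(U) = -8 (D(U) = -8 + (U - U) = -8 + 0 = -8)
q = 408 (q = -8*(-3)*17 = 24*17 = 408)
R(f) = 2*f
(-17872 + R(-163)) + q = (-17872 + 2*(-163)) + 408 = (-17872 - 326) + 408 = -18198 + 408 = -17790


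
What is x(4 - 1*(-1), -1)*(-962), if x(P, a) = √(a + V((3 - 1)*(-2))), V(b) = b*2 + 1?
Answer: -1924*I*√2 ≈ -2720.9*I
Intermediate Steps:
V(b) = 1 + 2*b (V(b) = 2*b + 1 = 1 + 2*b)
x(P, a) = √(-7 + a) (x(P, a) = √(a + (1 + 2*((3 - 1)*(-2)))) = √(a + (1 + 2*(2*(-2)))) = √(a + (1 + 2*(-4))) = √(a + (1 - 8)) = √(a - 7) = √(-7 + a))
x(4 - 1*(-1), -1)*(-962) = √(-7 - 1)*(-962) = √(-8)*(-962) = (2*I*√2)*(-962) = -1924*I*√2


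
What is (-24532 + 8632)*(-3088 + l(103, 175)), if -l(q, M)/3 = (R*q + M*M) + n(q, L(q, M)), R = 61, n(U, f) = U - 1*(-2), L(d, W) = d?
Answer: 1814619300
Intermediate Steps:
n(U, f) = 2 + U (n(U, f) = U + 2 = 2 + U)
l(q, M) = -6 - 186*q - 3*M² (l(q, M) = -3*((61*q + M*M) + (2 + q)) = -3*((61*q + M²) + (2 + q)) = -3*((M² + 61*q) + (2 + q)) = -3*(2 + M² + 62*q) = -6 - 186*q - 3*M²)
(-24532 + 8632)*(-3088 + l(103, 175)) = (-24532 + 8632)*(-3088 + (-6 - 186*103 - 3*175²)) = -15900*(-3088 + (-6 - 19158 - 3*30625)) = -15900*(-3088 + (-6 - 19158 - 91875)) = -15900*(-3088 - 111039) = -15900*(-114127) = 1814619300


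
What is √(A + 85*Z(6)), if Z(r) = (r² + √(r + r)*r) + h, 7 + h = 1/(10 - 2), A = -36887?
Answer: √(-550582 + 16320*√3)/4 ≈ 180.68*I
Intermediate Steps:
h = -55/8 (h = -7 + 1/(10 - 2) = -7 + 1/8 = -7 + ⅛ = -55/8 ≈ -6.8750)
Z(r) = -55/8 + r² + √2*r^(3/2) (Z(r) = (r² + √(r + r)*r) - 55/8 = (r² + √(2*r)*r) - 55/8 = (r² + (√2*√r)*r) - 55/8 = (r² + √2*r^(3/2)) - 55/8 = -55/8 + r² + √2*r^(3/2))
√(A + 85*Z(6)) = √(-36887 + 85*(-55/8 + 6² + √2*6^(3/2))) = √(-36887 + 85*(-55/8 + 36 + √2*(6*√6))) = √(-36887 + 85*(-55/8 + 36 + 12*√3)) = √(-36887 + 85*(233/8 + 12*√3)) = √(-36887 + (19805/8 + 1020*√3)) = √(-275291/8 + 1020*√3)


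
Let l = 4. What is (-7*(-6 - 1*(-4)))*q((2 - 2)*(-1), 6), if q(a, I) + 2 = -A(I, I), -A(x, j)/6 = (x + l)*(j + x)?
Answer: 10052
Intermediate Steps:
A(x, j) = -6*(4 + x)*(j + x) (A(x, j) = -6*(x + 4)*(j + x) = -6*(4 + x)*(j + x))
q(a, I) = -2 + 12*I² + 48*I (q(a, I) = -2 - (-24*I - 24*I - 6*I² - 6*I*I) = -2 - (-24*I - 24*I - 6*I² - 6*I²) = -2 - (-48*I - 12*I²) = -2 + (12*I² + 48*I) = -2 + 12*I² + 48*I)
(-7*(-6 - 1*(-4)))*q((2 - 2)*(-1), 6) = (-7*(-6 - 1*(-4)))*(-2 + 12*6² + 48*6) = (-7*(-6 + 4))*(-2 + 12*36 + 288) = (-7*(-2))*(-2 + 432 + 288) = 14*718 = 10052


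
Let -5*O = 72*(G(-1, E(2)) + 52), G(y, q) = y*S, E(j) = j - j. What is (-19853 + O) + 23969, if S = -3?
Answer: 3324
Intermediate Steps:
E(j) = 0
G(y, q) = -3*y (G(y, q) = y*(-3) = -3*y)
O = -792 (O = -72*(-3*(-1) + 52)/5 = -72*(3 + 52)/5 = -72*55/5 = -⅕*3960 = -792)
(-19853 + O) + 23969 = (-19853 - 792) + 23969 = -20645 + 23969 = 3324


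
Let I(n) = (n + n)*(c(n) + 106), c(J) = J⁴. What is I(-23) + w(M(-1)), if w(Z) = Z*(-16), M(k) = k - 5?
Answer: -12877466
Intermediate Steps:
M(k) = -5 + k
w(Z) = -16*Z
I(n) = 2*n*(106 + n⁴) (I(n) = (n + n)*(n⁴ + 106) = (2*n)*(106 + n⁴) = 2*n*(106 + n⁴))
I(-23) + w(M(-1)) = 2*(-23)*(106 + (-23)⁴) - 16*(-5 - 1) = 2*(-23)*(106 + 279841) - 16*(-6) = 2*(-23)*279947 + 96 = -12877562 + 96 = -12877466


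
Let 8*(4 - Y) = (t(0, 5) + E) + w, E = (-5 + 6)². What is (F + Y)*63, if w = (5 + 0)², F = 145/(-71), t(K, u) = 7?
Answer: -77553/568 ≈ -136.54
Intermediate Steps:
E = 1 (E = 1² = 1)
F = -145/71 (F = 145*(-1/71) = -145/71 ≈ -2.0423)
w = 25 (w = 5² = 25)
Y = -⅛ (Y = 4 - ((7 + 1) + 25)/8 = 4 - (8 + 25)/8 = 4 - ⅛*33 = 4 - 33/8 = -⅛ ≈ -0.12500)
(F + Y)*63 = (-145/71 - ⅛)*63 = -1231/568*63 = -77553/568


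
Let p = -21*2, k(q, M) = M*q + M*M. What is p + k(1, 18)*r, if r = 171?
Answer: 58440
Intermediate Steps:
k(q, M) = M² + M*q (k(q, M) = M*q + M² = M² + M*q)
p = -42
p + k(1, 18)*r = -42 + (18*(18 + 1))*171 = -42 + (18*19)*171 = -42 + 342*171 = -42 + 58482 = 58440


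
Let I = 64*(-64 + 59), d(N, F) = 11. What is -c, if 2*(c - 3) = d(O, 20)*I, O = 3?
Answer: 1757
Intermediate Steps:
I = -320 (I = 64*(-5) = -320)
c = -1757 (c = 3 + (11*(-320))/2 = 3 + (½)*(-3520) = 3 - 1760 = -1757)
-c = -1*(-1757) = 1757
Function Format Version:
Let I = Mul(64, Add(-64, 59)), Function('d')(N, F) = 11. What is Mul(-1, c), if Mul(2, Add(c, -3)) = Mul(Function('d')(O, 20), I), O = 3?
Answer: 1757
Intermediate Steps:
I = -320 (I = Mul(64, -5) = -320)
c = -1757 (c = Add(3, Mul(Rational(1, 2), Mul(11, -320))) = Add(3, Mul(Rational(1, 2), -3520)) = Add(3, -1760) = -1757)
Mul(-1, c) = Mul(-1, -1757) = 1757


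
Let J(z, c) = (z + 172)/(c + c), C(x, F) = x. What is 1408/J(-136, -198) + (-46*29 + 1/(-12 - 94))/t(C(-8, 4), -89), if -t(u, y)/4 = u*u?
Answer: -420140963/27136 ≈ -15483.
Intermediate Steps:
t(u, y) = -4*u² (t(u, y) = -4*u*u = -4*u²)
J(z, c) = (172 + z)/(2*c) (J(z, c) = (172 + z)/((2*c)) = (172 + z)*(1/(2*c)) = (172 + z)/(2*c))
1408/J(-136, -198) + (-46*29 + 1/(-12 - 94))/t(C(-8, 4), -89) = 1408/(((½)*(172 - 136)/(-198))) + (-46*29 + 1/(-12 - 94))/((-4*(-8)²)) = 1408/(((½)*(-1/198)*36)) + (-1334 + 1/(-106))/((-4*64)) = 1408/(-1/11) + (-1334 - 1/106)/(-256) = 1408*(-11) - 141405/106*(-1/256) = -15488 + 141405/27136 = -420140963/27136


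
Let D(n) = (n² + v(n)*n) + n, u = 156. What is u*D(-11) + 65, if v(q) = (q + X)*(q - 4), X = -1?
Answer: -291655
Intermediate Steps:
v(q) = (-1 + q)*(-4 + q) (v(q) = (q - 1)*(q - 4) = (-1 + q)*(-4 + q))
D(n) = n + n² + n*(4 + n² - 5*n) (D(n) = (n² + (4 + n² - 5*n)*n) + n = (n² + n*(4 + n² - 5*n)) + n = n + n² + n*(4 + n² - 5*n))
u*D(-11) + 65 = 156*(-11*(5 + (-11)² - 4*(-11))) + 65 = 156*(-11*(5 + 121 + 44)) + 65 = 156*(-11*170) + 65 = 156*(-1870) + 65 = -291720 + 65 = -291655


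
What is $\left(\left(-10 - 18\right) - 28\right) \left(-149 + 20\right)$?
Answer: $7224$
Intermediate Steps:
$\left(\left(-10 - 18\right) - 28\right) \left(-149 + 20\right) = \left(-28 - 28\right) \left(-129\right) = \left(-56\right) \left(-129\right) = 7224$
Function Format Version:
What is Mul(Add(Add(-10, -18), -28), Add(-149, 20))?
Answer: 7224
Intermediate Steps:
Mul(Add(Add(-10, -18), -28), Add(-149, 20)) = Mul(Add(-28, -28), -129) = Mul(-56, -129) = 7224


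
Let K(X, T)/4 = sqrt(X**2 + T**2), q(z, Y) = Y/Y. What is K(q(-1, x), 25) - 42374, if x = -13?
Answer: -42374 + 4*sqrt(626) ≈ -42274.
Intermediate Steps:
q(z, Y) = 1
K(X, T) = 4*sqrt(T**2 + X**2) (K(X, T) = 4*sqrt(X**2 + T**2) = 4*sqrt(T**2 + X**2))
K(q(-1, x), 25) - 42374 = 4*sqrt(25**2 + 1**2) - 42374 = 4*sqrt(625 + 1) - 42374 = 4*sqrt(626) - 42374 = -42374 + 4*sqrt(626)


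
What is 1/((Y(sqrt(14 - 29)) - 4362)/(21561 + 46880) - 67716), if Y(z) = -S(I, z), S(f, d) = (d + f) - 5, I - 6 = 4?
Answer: -317193587173243/21479101188125545144 + 68441*I*sqrt(15)/21479101188125545144 ≈ -1.4768e-5 + 1.2341e-14*I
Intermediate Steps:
I = 10 (I = 6 + 4 = 10)
S(f, d) = -5 + d + f
Y(z) = -5 - z (Y(z) = -(-5 + z + 10) = -(5 + z) = -5 - z)
1/((Y(sqrt(14 - 29)) - 4362)/(21561 + 46880) - 67716) = 1/(((-5 - sqrt(14 - 29)) - 4362)/(21561 + 46880) - 67716) = 1/(((-5 - sqrt(-15)) - 4362)/68441 - 67716) = 1/(((-5 - I*sqrt(15)) - 4362)*(1/68441) - 67716) = 1/((-4367 - I*sqrt(15))*(1/68441) - 67716) = 1/((-4367/68441 - I*sqrt(15)/68441) - 67716) = 1/(-4634555123/68441 - I*sqrt(15)/68441)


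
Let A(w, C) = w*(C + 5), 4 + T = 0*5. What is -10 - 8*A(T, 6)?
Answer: 342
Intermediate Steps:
T = -4 (T = -4 + 0*5 = -4 + 0 = -4)
A(w, C) = w*(5 + C)
-10 - 8*A(T, 6) = -10 - (-32)*(5 + 6) = -10 - (-32)*11 = -10 - 8*(-44) = -10 + 352 = 342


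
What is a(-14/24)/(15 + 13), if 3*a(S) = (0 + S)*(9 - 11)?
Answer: 1/72 ≈ 0.013889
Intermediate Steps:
a(S) = -2*S/3 (a(S) = ((0 + S)*(9 - 11))/3 = (S*(-2))/3 = (-2*S)/3 = -2*S/3)
a(-14/24)/(15 + 13) = (-(-28)/(3*24))/(15 + 13) = (-(-28)/(3*24))/28 = (-2/3*(-7/12))/28 = (1/28)*(7/18) = 1/72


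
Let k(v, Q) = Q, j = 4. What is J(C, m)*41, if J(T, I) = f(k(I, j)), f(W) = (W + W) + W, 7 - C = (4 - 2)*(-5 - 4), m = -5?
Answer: 492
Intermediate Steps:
C = 25 (C = 7 - (4 - 2)*(-5 - 4) = 7 - 2*(-9) = 7 - 1*(-18) = 7 + 18 = 25)
f(W) = 3*W (f(W) = 2*W + W = 3*W)
J(T, I) = 12 (J(T, I) = 3*4 = 12)
J(C, m)*41 = 12*41 = 492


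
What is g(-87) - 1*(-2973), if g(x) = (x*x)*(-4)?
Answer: -27303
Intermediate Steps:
g(x) = -4*x² (g(x) = x²*(-4) = -4*x²)
g(-87) - 1*(-2973) = -4*(-87)² - 1*(-2973) = -4*7569 + 2973 = -30276 + 2973 = -27303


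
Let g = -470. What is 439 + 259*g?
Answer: -121291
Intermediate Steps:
439 + 259*g = 439 + 259*(-470) = 439 - 121730 = -121291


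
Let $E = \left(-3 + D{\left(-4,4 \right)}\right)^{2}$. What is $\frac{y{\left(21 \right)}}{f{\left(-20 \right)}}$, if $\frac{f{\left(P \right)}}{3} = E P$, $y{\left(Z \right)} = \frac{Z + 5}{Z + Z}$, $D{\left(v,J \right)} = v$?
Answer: $- \frac{13}{61740} \approx -0.00021056$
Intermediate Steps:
$E = 49$ ($E = \left(-3 - 4\right)^{2} = \left(-7\right)^{2} = 49$)
$y{\left(Z \right)} = \frac{5 + Z}{2 Z}$
$f{\left(P \right)} = 147 P$ ($f{\left(P \right)} = 3 \cdot 49 P = 147 P$)
$\frac{y{\left(21 \right)}}{f{\left(-20 \right)}} = \frac{\frac{1}{2} \cdot \frac{1}{21} \left(5 + 21\right)}{147 \left(-20\right)} = \frac{\frac{1}{2} \cdot \frac{1}{21} \cdot 26}{-2940} = \frac{13}{21} \left(- \frac{1}{2940}\right) = - \frac{13}{61740}$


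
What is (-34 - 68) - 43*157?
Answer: -6853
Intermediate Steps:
(-34 - 68) - 43*157 = -102 - 6751 = -6853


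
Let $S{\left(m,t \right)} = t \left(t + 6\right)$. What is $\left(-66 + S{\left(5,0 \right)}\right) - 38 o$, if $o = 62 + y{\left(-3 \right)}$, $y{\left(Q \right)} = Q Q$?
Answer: $-2764$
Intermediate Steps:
$S{\left(m,t \right)} = t \left(6 + t\right)$
$y{\left(Q \right)} = Q^{2}$
$o = 71$ ($o = 62 + \left(-3\right)^{2} = 62 + 9 = 71$)
$\left(-66 + S{\left(5,0 \right)}\right) - 38 o = \left(-66 + 0 \left(6 + 0\right)\right) - 2698 = \left(-66 + 0 \cdot 6\right) - 2698 = \left(-66 + 0\right) - 2698 = -66 - 2698 = -2764$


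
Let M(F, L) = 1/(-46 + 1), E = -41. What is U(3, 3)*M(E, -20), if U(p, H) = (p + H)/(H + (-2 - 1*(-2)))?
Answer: -2/45 ≈ -0.044444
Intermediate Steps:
M(F, L) = -1/45 (M(F, L) = 1/(-45) = -1/45)
U(p, H) = (H + p)/H (U(p, H) = (H + p)/(H + (-2 + 2)) = (H + p)/(H + 0) = (H + p)/H)
U(3, 3)*M(E, -20) = ((3 + 3)/3)*(-1/45) = ((⅓)*6)*(-1/45) = 2*(-1/45) = -2/45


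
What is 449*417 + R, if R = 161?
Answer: 187394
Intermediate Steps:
449*417 + R = 449*417 + 161 = 187233 + 161 = 187394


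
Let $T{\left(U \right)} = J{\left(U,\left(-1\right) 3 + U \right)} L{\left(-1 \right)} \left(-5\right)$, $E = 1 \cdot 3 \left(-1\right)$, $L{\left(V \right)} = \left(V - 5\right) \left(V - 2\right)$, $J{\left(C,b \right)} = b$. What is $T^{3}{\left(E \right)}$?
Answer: $157464000$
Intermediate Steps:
$L{\left(V \right)} = \left(-5 + V\right) \left(-2 + V\right)$
$E = -3$ ($E = 3 \left(-1\right) = -3$)
$T{\left(U \right)} = 270 - 90 U$ ($T{\left(U \right)} = \left(\left(-1\right) 3 + U\right) \left(10 + \left(-1\right)^{2} - -7\right) \left(-5\right) = \left(-3 + U\right) \left(10 + 1 + 7\right) \left(-5\right) = \left(-3 + U\right) 18 \left(-5\right) = \left(-54 + 18 U\right) \left(-5\right) = 270 - 90 U$)
$T^{3}{\left(E \right)} = \left(270 - -270\right)^{3} = \left(270 + 270\right)^{3} = 540^{3} = 157464000$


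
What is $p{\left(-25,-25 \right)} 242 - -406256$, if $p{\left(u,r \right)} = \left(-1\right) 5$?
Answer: $405046$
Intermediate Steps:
$p{\left(u,r \right)} = -5$
$p{\left(-25,-25 \right)} 242 - -406256 = \left(-5\right) 242 - -406256 = -1210 + 406256 = 405046$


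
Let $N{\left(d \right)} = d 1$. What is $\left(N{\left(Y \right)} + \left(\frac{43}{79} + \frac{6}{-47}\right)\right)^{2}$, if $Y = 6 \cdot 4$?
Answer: $\frac{8219054281}{13786369} \approx 596.17$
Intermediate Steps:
$Y = 24$
$N{\left(d \right)} = d$
$\left(N{\left(Y \right)} + \left(\frac{43}{79} + \frac{6}{-47}\right)\right)^{2} = \left(24 + \left(\frac{43}{79} + \frac{6}{-47}\right)\right)^{2} = \left(24 + \left(43 \cdot \frac{1}{79} + 6 \left(- \frac{1}{47}\right)\right)\right)^{2} = \left(24 + \left(\frac{43}{79} - \frac{6}{47}\right)\right)^{2} = \left(24 + \frac{1547}{3713}\right)^{2} = \left(\frac{90659}{3713}\right)^{2} = \frac{8219054281}{13786369}$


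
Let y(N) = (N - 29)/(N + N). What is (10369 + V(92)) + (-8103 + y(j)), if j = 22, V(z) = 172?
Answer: 107265/44 ≈ 2437.8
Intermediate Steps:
y(N) = (-29 + N)/(2*N) (y(N) = (-29 + N)/((2*N)) = (-29 + N)*(1/(2*N)) = (-29 + N)/(2*N))
(10369 + V(92)) + (-8103 + y(j)) = (10369 + 172) + (-8103 + (1/2)*(-29 + 22)/22) = 10541 + (-8103 + (1/2)*(1/22)*(-7)) = 10541 + (-8103 - 7/44) = 10541 - 356539/44 = 107265/44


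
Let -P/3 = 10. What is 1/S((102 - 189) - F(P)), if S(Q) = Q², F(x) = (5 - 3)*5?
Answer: 1/9409 ≈ 0.00010628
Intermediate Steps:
P = -30 (P = -3*10 = -30)
F(x) = 10 (F(x) = 2*5 = 10)
1/S((102 - 189) - F(P)) = 1/(((102 - 189) - 1*10)²) = 1/((-87 - 10)²) = 1/((-97)²) = 1/9409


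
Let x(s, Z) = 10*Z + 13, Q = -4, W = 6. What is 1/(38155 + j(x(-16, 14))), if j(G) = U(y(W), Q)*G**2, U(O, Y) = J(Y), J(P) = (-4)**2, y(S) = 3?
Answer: 1/412699 ≈ 2.4231e-6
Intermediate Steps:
J(P) = 16
x(s, Z) = 13 + 10*Z
U(O, Y) = 16
j(G) = 16*G**2
1/(38155 + j(x(-16, 14))) = 1/(38155 + 16*(13 + 10*14)**2) = 1/(38155 + 16*(13 + 140)**2) = 1/(38155 + 16*153**2) = 1/(38155 + 16*23409) = 1/(38155 + 374544) = 1/412699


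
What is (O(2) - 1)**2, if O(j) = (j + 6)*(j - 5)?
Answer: 625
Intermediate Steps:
O(j) = (-5 + j)*(6 + j) (O(j) = (6 + j)*(-5 + j) = (-5 + j)*(6 + j))
(O(2) - 1)**2 = ((-30 + 2 + 2**2) - 1)**2 = ((-30 + 2 + 4) - 1)**2 = (-24 - 1)**2 = (-25)**2 = 625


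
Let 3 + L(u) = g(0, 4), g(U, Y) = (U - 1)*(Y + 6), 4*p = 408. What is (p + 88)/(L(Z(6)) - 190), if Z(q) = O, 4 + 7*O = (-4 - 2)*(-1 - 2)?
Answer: -190/203 ≈ -0.93596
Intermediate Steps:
p = 102 (p = (1/4)*408 = 102)
O = 2 (O = -4/7 + ((-4 - 2)*(-1 - 2))/7 = -4/7 + (-6*(-3))/7 = -4/7 + (1/7)*18 = -4/7 + 18/7 = 2)
g(U, Y) = (-1 + U)*(6 + Y)
Z(q) = 2
L(u) = -13 (L(u) = -3 + (-6 - 1*4 + 6*0 + 0*4) = -3 + (-6 - 4 + 0 + 0) = -3 - 10 = -13)
(p + 88)/(L(Z(6)) - 190) = (102 + 88)/(-13 - 190) = 190/(-203) = 190*(-1/203) = -190/203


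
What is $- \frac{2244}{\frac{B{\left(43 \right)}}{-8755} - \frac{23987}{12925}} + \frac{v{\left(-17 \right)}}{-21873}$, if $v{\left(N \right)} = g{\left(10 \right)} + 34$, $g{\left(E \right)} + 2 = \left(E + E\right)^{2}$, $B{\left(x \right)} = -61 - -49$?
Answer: $\frac{370270881490452}{306004852147} \approx 1210.0$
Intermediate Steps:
$B{\left(x \right)} = -12$ ($B{\left(x \right)} = -61 + 49 = -12$)
$g{\left(E \right)} = -2 + 4 E^{2}$ ($g{\left(E \right)} = -2 + \left(E + E\right)^{2} = -2 + \left(2 E\right)^{2} = -2 + 4 E^{2}$)
$v{\left(N \right)} = 432$ ($v{\left(N \right)} = \left(-2 + 4 \cdot 10^{2}\right) + 34 = \left(-2 + 4 \cdot 100\right) + 34 = \left(-2 + 400\right) + 34 = 398 + 34 = 432$)
$- \frac{2244}{\frac{B{\left(43 \right)}}{-8755} - \frac{23987}{12925}} + \frac{v{\left(-17 \right)}}{-21873} = - \frac{2244}{- \frac{12}{-8755} - \frac{23987}{12925}} + \frac{432}{-21873} = - \frac{2244}{\left(-12\right) \left(- \frac{1}{8755}\right) - \frac{23987}{12925}} + 432 \left(- \frac{1}{21873}\right) = - \frac{2244}{\frac{12}{8755} - \frac{23987}{12925}} - \frac{144}{7291} = - \frac{2244}{- \frac{41970217}{22631675}} - \frac{144}{7291} = \left(-2244\right) \left(- \frac{22631675}{41970217}\right) - \frac{144}{7291} = \frac{50785478700}{41970217} - \frac{144}{7291} = \frac{370270881490452}{306004852147}$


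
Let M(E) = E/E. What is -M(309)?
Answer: -1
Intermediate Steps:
M(E) = 1
-M(309) = -1*1 = -1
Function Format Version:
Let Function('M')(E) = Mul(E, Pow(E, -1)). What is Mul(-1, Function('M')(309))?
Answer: -1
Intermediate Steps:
Function('M')(E) = 1
Mul(-1, Function('M')(309)) = Mul(-1, 1) = -1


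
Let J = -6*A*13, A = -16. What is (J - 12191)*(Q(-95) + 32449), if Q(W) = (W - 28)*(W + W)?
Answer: -610827317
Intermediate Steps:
Q(W) = 2*W*(-28 + W) (Q(W) = (-28 + W)*(2*W) = 2*W*(-28 + W))
J = 1248 (J = -6*(-16)*13 = 96*13 = 1248)
(J - 12191)*(Q(-95) + 32449) = (1248 - 12191)*(2*(-95)*(-28 - 95) + 32449) = -10943*(2*(-95)*(-123) + 32449) = -10943*(23370 + 32449) = -10943*55819 = -610827317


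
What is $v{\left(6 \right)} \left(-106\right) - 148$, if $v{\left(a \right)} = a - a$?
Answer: $-148$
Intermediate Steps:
$v{\left(a \right)} = 0$
$v{\left(6 \right)} \left(-106\right) - 148 = 0 \left(-106\right) - 148 = 0 - 148 = -148$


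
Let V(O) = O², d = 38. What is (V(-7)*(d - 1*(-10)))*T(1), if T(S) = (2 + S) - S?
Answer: 4704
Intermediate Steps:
T(S) = 2
(V(-7)*(d - 1*(-10)))*T(1) = ((-7)²*(38 - 1*(-10)))*2 = (49*(38 + 10))*2 = (49*48)*2 = 2352*2 = 4704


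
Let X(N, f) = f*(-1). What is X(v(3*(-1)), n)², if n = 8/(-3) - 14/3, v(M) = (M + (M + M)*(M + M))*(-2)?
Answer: 484/9 ≈ 53.778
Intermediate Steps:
v(M) = -8*M² - 2*M (v(M) = (M + (2*M)*(2*M))*(-2) = (M + 4*M²)*(-2) = -8*M² - 2*M)
n = -22/3 (n = 8*(-⅓) - 14*⅓ = -8/3 - 14/3 = -22/3 ≈ -7.3333)
X(N, f) = -f
X(v(3*(-1)), n)² = (-1*(-22/3))² = (22/3)² = 484/9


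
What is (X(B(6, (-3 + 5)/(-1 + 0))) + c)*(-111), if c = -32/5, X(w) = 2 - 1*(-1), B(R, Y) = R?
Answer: 1887/5 ≈ 377.40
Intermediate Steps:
X(w) = 3 (X(w) = 2 + 1 = 3)
c = -32/5 (c = -32*1/5 = -32/5 ≈ -6.4000)
(X(B(6, (-3 + 5)/(-1 + 0))) + c)*(-111) = (3 - 32/5)*(-111) = -17/5*(-111) = 1887/5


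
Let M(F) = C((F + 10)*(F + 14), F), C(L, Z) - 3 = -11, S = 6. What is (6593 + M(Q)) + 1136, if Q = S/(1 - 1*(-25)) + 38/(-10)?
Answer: 7721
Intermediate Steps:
Q = -232/65 (Q = 6/(1 - 1*(-25)) + 38/(-10) = 6/(1 + 25) + 38*(-1/10) = 6/26 - 19/5 = 6*(1/26) - 19/5 = 3/13 - 19/5 = -232/65 ≈ -3.5692)
C(L, Z) = -8 (C(L, Z) = 3 - 11 = -8)
M(F) = -8
(6593 + M(Q)) + 1136 = (6593 - 8) + 1136 = 6585 + 1136 = 7721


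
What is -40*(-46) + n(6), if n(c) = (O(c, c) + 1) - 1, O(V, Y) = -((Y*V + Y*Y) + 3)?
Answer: 1765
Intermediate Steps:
O(V, Y) = -3 - Y² - V*Y (O(V, Y) = -((V*Y + Y²) + 3) = -((Y² + V*Y) + 3) = -(3 + Y² + V*Y) = -3 - Y² - V*Y)
n(c) = -3 - 2*c² (n(c) = ((-3 - c² - c*c) + 1) - 1 = ((-3 - c² - c²) + 1) - 1 = ((-3 - 2*c²) + 1) - 1 = (-2 - 2*c²) - 1 = -3 - 2*c²)
-40*(-46) + n(6) = -40*(-46) + (-3 - 2*6²) = 1840 + (-3 - 2*36) = 1840 + (-3 - 72) = 1840 - 75 = 1765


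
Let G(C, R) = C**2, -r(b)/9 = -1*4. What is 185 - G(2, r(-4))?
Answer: 181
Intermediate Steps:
r(b) = 36 (r(b) = -(-9)*4 = -9*(-4) = 36)
185 - G(2, r(-4)) = 185 - 1*2**2 = 185 - 1*4 = 185 - 4 = 181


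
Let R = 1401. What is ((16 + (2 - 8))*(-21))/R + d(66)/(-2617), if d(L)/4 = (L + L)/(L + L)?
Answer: -185058/1222139 ≈ -0.15142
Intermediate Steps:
d(L) = 4 (d(L) = 4*((L + L)/(L + L)) = 4*((2*L)/((2*L))) = 4*((2*L)*(1/(2*L))) = 4*1 = 4)
((16 + (2 - 8))*(-21))/R + d(66)/(-2617) = ((16 + (2 - 8))*(-21))/1401 + 4/(-2617) = ((16 - 6)*(-21))*(1/1401) + 4*(-1/2617) = (10*(-21))*(1/1401) - 4/2617 = -210*1/1401 - 4/2617 = -70/467 - 4/2617 = -185058/1222139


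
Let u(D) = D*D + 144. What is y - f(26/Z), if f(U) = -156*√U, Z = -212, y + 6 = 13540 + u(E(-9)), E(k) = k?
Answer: 13759 + 78*I*√1378/53 ≈ 13759.0 + 54.632*I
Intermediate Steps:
u(D) = 144 + D² (u(D) = D² + 144 = 144 + D²)
y = 13759 (y = -6 + (13540 + (144 + (-9)²)) = -6 + (13540 + (144 + 81)) = -6 + (13540 + 225) = -6 + 13765 = 13759)
y - f(26/Z) = 13759 - (-156)*√(26/(-212)) = 13759 - (-156)*√(26*(-1/212)) = 13759 - (-156)*√(-13/106) = 13759 - (-156)*I*√1378/106 = 13759 - (-78)*I*√1378/53 = 13759 + 78*I*√1378/53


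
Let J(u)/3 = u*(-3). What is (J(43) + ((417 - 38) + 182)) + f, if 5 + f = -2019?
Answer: -1850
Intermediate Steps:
f = -2024 (f = -5 - 2019 = -2024)
J(u) = -9*u (J(u) = 3*(u*(-3)) = 3*(-3*u) = -9*u)
(J(43) + ((417 - 38) + 182)) + f = (-9*43 + ((417 - 38) + 182)) - 2024 = (-387 + (379 + 182)) - 2024 = (-387 + 561) - 2024 = 174 - 2024 = -1850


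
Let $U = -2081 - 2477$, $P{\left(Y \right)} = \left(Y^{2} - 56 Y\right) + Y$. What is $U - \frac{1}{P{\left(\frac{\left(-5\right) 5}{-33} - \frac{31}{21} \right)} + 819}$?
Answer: $- \frac{208935332071}{45839245} \approx -4558.0$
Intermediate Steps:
$P{\left(Y \right)} = Y^{2} - 55 Y$
$U = -4558$ ($U = -2081 - 2477 = -4558$)
$U - \frac{1}{P{\left(\frac{\left(-5\right) 5}{-33} - \frac{31}{21} \right)} + 819} = -4558 - \frac{1}{\left(\frac{\left(-5\right) 5}{-33} - \frac{31}{21}\right) \left(-55 - \left(\frac{31}{21} - \frac{\left(-5\right) 5}{-33}\right)\right) + 819} = -4558 - \frac{1}{\left(\left(-25\right) \left(- \frac{1}{33}\right) - \frac{31}{21}\right) \left(-55 - \frac{166}{231}\right) + 819} = -4558 - \frac{1}{\left(\frac{25}{33} - \frac{31}{21}\right) \left(-55 + \left(\frac{25}{33} - \frac{31}{21}\right)\right) + 819} = -4558 - \frac{1}{- \frac{166 \left(-55 - \frac{166}{231}\right)}{231} + 819} = -4558 - \frac{1}{\left(- \frac{166}{231}\right) \left(- \frac{12871}{231}\right) + 819} = -4558 - \frac{1}{\frac{2136586}{53361} + 819} = -4558 - \frac{1}{\frac{45839245}{53361}} = -4558 - \frac{53361}{45839245} = - \frac{208935332071}{45839245}$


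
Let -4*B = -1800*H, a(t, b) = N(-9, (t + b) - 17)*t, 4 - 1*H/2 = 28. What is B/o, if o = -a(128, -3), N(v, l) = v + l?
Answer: 75/44 ≈ 1.7045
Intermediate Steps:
H = -48 (H = 8 - 2*28 = 8 - 56 = -48)
N(v, l) = l + v
a(t, b) = t*(-26 + b + t) (a(t, b) = (((t + b) - 17) - 9)*t = (((b + t) - 17) - 9)*t = ((-17 + b + t) - 9)*t = (-26 + b + t)*t = t*(-26 + b + t))
B = -21600 (B = -(-450)*(-48) = -¼*86400 = -21600)
o = -12672 (o = -128*(-26 - 3 + 128) = -128*99 = -1*12672 = -12672)
B/o = -21600/(-12672) = -21600*(-1/12672) = 75/44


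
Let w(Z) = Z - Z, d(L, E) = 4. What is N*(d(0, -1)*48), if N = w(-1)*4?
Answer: 0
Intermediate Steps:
w(Z) = 0
N = 0 (N = 0*4 = 0)
N*(d(0, -1)*48) = 0*(4*48) = 0*192 = 0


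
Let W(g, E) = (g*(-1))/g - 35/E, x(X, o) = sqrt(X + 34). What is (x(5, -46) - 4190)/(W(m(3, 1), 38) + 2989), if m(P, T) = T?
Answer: -159220/113509 + 38*sqrt(39)/113509 ≈ -1.4006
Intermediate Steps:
x(X, o) = sqrt(34 + X)
W(g, E) = -1 - 35/E (W(g, E) = (-g)/g - 35/E = -1 - 35/E)
(x(5, -46) - 4190)/(W(m(3, 1), 38) + 2989) = (sqrt(34 + 5) - 4190)/((-35 - 1*38)/38 + 2989) = (sqrt(39) - 4190)/((-35 - 38)/38 + 2989) = (-4190 + sqrt(39))/((1/38)*(-73) + 2989) = (-4190 + sqrt(39))/(-73/38 + 2989) = (-4190 + sqrt(39))/(113509/38) = (-4190 + sqrt(39))*(38/113509) = -159220/113509 + 38*sqrt(39)/113509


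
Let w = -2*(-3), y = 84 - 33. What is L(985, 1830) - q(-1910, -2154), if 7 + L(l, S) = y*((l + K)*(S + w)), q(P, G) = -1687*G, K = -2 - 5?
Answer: 87942203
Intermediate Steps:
K = -7
y = 51
w = 6
L(l, S) = -7 + 51*(-7 + l)*(6 + S) (L(l, S) = -7 + 51*((l - 7)*(S + 6)) = -7 + 51*((-7 + l)*(6 + S)) = -7 + 51*(-7 + l)*(6 + S))
L(985, 1830) - q(-1910, -2154) = (-2149 - 357*1830 + 306*985 + 51*1830*985) - (-1687)*(-2154) = (-2149 - 653310 + 301410 + 91930050) - 1*3633798 = 91576001 - 3633798 = 87942203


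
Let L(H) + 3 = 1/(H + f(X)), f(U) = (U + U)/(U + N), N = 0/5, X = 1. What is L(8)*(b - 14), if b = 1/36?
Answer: 14587/360 ≈ 40.519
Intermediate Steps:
N = 0 (N = 0*(⅕) = 0)
f(U) = 2 (f(U) = (U + U)/(U + 0) = (2*U)/U = 2)
L(H) = -3 + 1/(2 + H) (L(H) = -3 + 1/(H + 2) = -3 + 1/(2 + H))
b = 1/36 ≈ 0.027778
L(8)*(b - 14) = ((-5 - 3*8)/(2 + 8))*(1/36 - 14) = ((-5 - 24)/10)*(-503/36) = ((⅒)*(-29))*(-503/36) = -29/10*(-503/36) = 14587/360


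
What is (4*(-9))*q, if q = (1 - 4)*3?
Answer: 324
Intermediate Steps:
q = -9 (q = -3*3 = -9)
(4*(-9))*q = (4*(-9))*(-9) = -36*(-9) = 324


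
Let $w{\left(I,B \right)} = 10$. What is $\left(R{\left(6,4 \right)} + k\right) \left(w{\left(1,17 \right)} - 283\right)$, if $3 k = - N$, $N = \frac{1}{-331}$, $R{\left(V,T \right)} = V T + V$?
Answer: $- \frac{2710981}{331} \approx -8190.3$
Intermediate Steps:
$R{\left(V,T \right)} = V + T V$ ($R{\left(V,T \right)} = T V + V = V + T V$)
$N = - \frac{1}{331} \approx -0.0030211$
$k = \frac{1}{993}$ ($k = \frac{\left(-1\right) \left(- \frac{1}{331}\right)}{3} = \frac{1}{3} \cdot \frac{1}{331} = \frac{1}{993} \approx 0.0010071$)
$\left(R{\left(6,4 \right)} + k\right) \left(w{\left(1,17 \right)} - 283\right) = \left(6 \left(1 + 4\right) + \frac{1}{993}\right) \left(10 - 283\right) = \left(6 \cdot 5 + \frac{1}{993}\right) \left(-273\right) = \left(30 + \frac{1}{993}\right) \left(-273\right) = \frac{29791}{993} \left(-273\right) = - \frac{2710981}{331}$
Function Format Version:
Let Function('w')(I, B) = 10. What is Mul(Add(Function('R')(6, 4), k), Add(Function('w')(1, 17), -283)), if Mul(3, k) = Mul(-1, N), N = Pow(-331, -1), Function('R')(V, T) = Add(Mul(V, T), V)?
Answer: Rational(-2710981, 331) ≈ -8190.3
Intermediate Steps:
Function('R')(V, T) = Add(V, Mul(T, V)) (Function('R')(V, T) = Add(Mul(T, V), V) = Add(V, Mul(T, V)))
N = Rational(-1, 331) ≈ -0.0030211
k = Rational(1, 993) (k = Mul(Rational(1, 3), Mul(-1, Rational(-1, 331))) = Mul(Rational(1, 3), Rational(1, 331)) = Rational(1, 993) ≈ 0.0010071)
Mul(Add(Function('R')(6, 4), k), Add(Function('w')(1, 17), -283)) = Mul(Add(Mul(6, Add(1, 4)), Rational(1, 993)), Add(10, -283)) = Mul(Add(Mul(6, 5), Rational(1, 993)), -273) = Mul(Add(30, Rational(1, 993)), -273) = Mul(Rational(29791, 993), -273) = Rational(-2710981, 331)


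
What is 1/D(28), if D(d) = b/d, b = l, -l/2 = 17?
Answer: -14/17 ≈ -0.82353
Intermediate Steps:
l = -34 (l = -2*17 = -34)
b = -34
D(d) = -34/d
1/D(28) = 1/(-34/28) = 1/(-34*1/28) = 1/(-17/14) = -14/17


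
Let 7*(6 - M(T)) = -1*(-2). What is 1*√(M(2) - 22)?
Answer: I*√798/7 ≈ 4.0356*I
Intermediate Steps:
M(T) = 40/7 (M(T) = 6 - (-1)*(-2)/7 = 6 - ⅐*2 = 6 - 2/7 = 40/7)
1*√(M(2) - 22) = 1*√(40/7 - 22) = 1*√(-114/7) = 1*(I*√798/7) = I*√798/7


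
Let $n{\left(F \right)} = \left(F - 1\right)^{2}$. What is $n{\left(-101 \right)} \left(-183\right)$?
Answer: $-1903932$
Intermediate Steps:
$n{\left(F \right)} = \left(-1 + F\right)^{2}$
$n{\left(-101 \right)} \left(-183\right) = \left(-1 - 101\right)^{2} \left(-183\right) = \left(-102\right)^{2} \left(-183\right) = 10404 \left(-183\right) = -1903932$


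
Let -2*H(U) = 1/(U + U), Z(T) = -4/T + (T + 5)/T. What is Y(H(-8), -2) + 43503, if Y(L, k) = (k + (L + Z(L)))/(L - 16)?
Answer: 22229040/511 ≈ 43501.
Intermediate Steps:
Z(T) = -4/T + (5 + T)/T
H(U) = -1/(4*U) (H(U) = -1/(2*(U + U)) = -1/(2*U)/2 = -1/(4*U))
Y(L, k) = (L + k + (1 + L)/L)/(-16 + L) (Y(L, k) = (k + (L + (1 + L)/L))/(L - 16) = (L + k + (1 + L)/L)/(-16 + L))
Y(H(-8), -2) + 43503 = (1 - 1/4/(-8) + (-1/4/(-8))*(-1/4/(-8) - 2))/(((-1/4/(-8)))*(-16 - 1/4/(-8))) + 43503 = (1 - 1/4*(-1/8) + (-1/4*(-1/8))*(-1/4*(-1/8) - 2))/(((-1/4*(-1/8)))*(-16 - 1/4*(-1/8))) + 43503 = (1 + 1/32 + (1/32 - 2)/32)/((1/32)*(-16 + 1/32)) + 43503 = 32*(1 + 1/32 + (1/32)*(-63/32))/(-511/32) + 43503 = 32*(-32/511)*(1 + 1/32 - 63/1024) + 43503 = 32*(-32/511)*(993/1024) + 43503 = -993/511 + 43503 = 22229040/511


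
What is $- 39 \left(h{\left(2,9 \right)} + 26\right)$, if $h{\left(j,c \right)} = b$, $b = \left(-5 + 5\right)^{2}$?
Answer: $-1014$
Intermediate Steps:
$b = 0$ ($b = 0^{2} = 0$)
$h{\left(j,c \right)} = 0$
$- 39 \left(h{\left(2,9 \right)} + 26\right) = - 39 \left(0 + 26\right) = \left(-39\right) 26 = -1014$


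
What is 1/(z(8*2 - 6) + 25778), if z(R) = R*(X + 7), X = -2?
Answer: 1/25828 ≈ 3.8718e-5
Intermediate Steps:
z(R) = 5*R (z(R) = R*(-2 + 7) = R*5 = 5*R)
1/(z(8*2 - 6) + 25778) = 1/(5*(8*2 - 6) + 25778) = 1/(5*(16 - 6) + 25778) = 1/(5*10 + 25778) = 1/(50 + 25778) = 1/25828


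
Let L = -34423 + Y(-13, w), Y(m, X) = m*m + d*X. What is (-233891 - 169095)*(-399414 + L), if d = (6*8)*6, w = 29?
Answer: 171396393576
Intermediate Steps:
d = 288 (d = 48*6 = 288)
Y(m, X) = m² + 288*X (Y(m, X) = m*m + 288*X = m² + 288*X)
L = -25902 (L = -34423 + ((-13)² + 288*29) = -34423 + (169 + 8352) = -34423 + 8521 = -25902)
(-233891 - 169095)*(-399414 + L) = (-233891 - 169095)*(-399414 - 25902) = -402986*(-425316) = 171396393576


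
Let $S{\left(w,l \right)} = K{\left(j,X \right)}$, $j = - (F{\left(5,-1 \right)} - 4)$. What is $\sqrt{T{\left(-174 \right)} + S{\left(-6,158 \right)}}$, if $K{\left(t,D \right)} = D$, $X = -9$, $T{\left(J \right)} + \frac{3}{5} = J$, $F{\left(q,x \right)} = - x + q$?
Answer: $\frac{3 i \sqrt{510}}{5} \approx 13.55 i$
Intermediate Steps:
$F{\left(q,x \right)} = q - x$
$T{\left(J \right)} = - \frac{3}{5} + J$
$j = -2$ ($j = - (\left(5 - -1\right) - 4) = - (\left(5 + 1\right) - 4) = - (6 - 4) = \left(-1\right) 2 = -2$)
$S{\left(w,l \right)} = -9$
$\sqrt{T{\left(-174 \right)} + S{\left(-6,158 \right)}} = \sqrt{\left(- \frac{3}{5} - 174\right) - 9} = \sqrt{- \frac{873}{5} - 9} = \sqrt{- \frac{918}{5}} = \frac{3 i \sqrt{510}}{5}$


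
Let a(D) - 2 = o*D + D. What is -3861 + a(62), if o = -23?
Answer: -5223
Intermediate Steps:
a(D) = 2 - 22*D (a(D) = 2 + (-23*D + D) = 2 - 22*D)
-3861 + a(62) = -3861 + (2 - 22*62) = -3861 + (2 - 1364) = -3861 - 1362 = -5223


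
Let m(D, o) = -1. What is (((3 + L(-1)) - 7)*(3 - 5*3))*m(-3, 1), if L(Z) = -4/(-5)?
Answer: -192/5 ≈ -38.400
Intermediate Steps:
L(Z) = ⅘ (L(Z) = -4*(-⅕) = ⅘)
(((3 + L(-1)) - 7)*(3 - 5*3))*m(-3, 1) = (((3 + ⅘) - 7)*(3 - 5*3))*(-1) = ((19/5 - 7)*(3 - 15))*(-1) = -16/5*(-12)*(-1) = (192/5)*(-1) = -192/5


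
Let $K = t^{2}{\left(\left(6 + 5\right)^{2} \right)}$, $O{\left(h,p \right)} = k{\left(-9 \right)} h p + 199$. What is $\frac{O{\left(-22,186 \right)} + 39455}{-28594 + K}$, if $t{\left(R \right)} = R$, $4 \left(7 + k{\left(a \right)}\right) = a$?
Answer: $- \frac{25835}{4651} \approx -5.5547$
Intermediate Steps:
$k{\left(a \right)} = -7 + \frac{a}{4}$
$O{\left(h,p \right)} = 199 - \frac{37 h p}{4}$ ($O{\left(h,p \right)} = \left(-7 + \frac{1}{4} \left(-9\right)\right) h p + 199 = \left(-7 - \frac{9}{4}\right) h p + 199 = - \frac{37 h}{4} p + 199 = - \frac{37 h p}{4} + 199 = 199 - \frac{37 h p}{4}$)
$K = 14641$ ($K = \left(\left(6 + 5\right)^{2}\right)^{2} = \left(11^{2}\right)^{2} = 121^{2} = 14641$)
$\frac{O{\left(-22,186 \right)} + 39455}{-28594 + K} = \frac{\left(199 - \left(- \frac{407}{2}\right) 186\right) + 39455}{-28594 + 14641} = \frac{\left(199 + 37851\right) + 39455}{-13953} = \left(38050 + 39455\right) \left(- \frac{1}{13953}\right) = 77505 \left(- \frac{1}{13953}\right) = - \frac{25835}{4651}$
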